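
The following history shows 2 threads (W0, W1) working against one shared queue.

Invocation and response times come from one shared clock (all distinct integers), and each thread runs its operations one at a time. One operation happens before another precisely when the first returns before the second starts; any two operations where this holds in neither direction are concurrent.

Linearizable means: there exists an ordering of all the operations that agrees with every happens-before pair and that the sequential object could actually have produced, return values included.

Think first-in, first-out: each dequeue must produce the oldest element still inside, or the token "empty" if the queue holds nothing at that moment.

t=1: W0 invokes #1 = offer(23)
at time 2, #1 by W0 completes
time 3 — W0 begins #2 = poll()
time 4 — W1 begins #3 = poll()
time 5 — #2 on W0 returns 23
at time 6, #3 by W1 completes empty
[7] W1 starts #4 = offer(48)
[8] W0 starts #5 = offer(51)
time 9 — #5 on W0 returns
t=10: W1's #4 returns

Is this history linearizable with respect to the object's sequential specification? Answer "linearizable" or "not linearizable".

linearizable

a witness: #1, #2, #3, #4, #5
step 1: #1 offer(23) — queue <23>
step 2: #2 poll() → 23 — queue <>
step 3: #3 poll() → empty — queue <>
step 4: #4 offer(48) — queue <48>
step 5: #5 offer(51) — queue <48,51>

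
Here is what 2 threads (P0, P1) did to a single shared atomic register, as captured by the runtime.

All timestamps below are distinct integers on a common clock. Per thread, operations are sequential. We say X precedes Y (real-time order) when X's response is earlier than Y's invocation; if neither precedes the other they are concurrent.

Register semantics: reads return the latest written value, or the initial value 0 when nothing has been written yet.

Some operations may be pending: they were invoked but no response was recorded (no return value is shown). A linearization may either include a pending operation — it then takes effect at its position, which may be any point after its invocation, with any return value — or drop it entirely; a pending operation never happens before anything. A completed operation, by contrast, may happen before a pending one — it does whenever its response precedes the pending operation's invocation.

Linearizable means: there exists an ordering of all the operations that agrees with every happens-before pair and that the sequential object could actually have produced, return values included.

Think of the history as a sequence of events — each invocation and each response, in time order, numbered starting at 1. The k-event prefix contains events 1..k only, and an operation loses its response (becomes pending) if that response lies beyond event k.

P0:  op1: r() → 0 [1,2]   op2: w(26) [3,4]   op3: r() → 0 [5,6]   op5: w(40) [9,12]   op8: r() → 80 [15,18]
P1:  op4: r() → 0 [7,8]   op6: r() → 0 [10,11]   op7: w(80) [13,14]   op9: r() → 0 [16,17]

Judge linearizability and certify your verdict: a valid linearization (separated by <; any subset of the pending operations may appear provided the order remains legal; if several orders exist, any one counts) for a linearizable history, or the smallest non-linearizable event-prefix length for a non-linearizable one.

not linearizable — minimal violating prefix: 6 events

events 1..5 are fine; event 6 — the response of op3 at time 6 — makes the prefix non-linearizable
exactly one order of the 3 completed ops respects real time; the atomic register replay fails
one such order, op1, op2, op3, breaks at step 3 where op3 r() → 0 is illegal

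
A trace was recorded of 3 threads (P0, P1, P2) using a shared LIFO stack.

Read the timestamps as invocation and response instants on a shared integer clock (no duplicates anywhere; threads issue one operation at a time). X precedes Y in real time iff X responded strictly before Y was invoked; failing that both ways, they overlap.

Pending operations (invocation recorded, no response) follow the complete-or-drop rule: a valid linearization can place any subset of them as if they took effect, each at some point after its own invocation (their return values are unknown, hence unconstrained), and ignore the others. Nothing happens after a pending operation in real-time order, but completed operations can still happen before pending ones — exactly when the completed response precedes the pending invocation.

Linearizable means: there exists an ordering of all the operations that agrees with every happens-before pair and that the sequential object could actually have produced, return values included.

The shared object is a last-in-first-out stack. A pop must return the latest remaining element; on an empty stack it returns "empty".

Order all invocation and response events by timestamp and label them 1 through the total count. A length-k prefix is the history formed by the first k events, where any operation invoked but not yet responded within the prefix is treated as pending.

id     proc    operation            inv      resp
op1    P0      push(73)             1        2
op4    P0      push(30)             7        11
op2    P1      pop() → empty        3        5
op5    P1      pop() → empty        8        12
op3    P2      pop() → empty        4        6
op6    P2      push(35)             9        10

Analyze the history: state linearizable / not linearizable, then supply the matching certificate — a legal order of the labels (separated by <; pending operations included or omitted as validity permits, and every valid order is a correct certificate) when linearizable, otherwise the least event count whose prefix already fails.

not linearizable — minimal violating prefix: 6 events

cut after 5 events: linearizable; cut after 6 events (op3 responds, time 6): not linearizable
every one of the 2 real-time-consistent orders over 3 completed LIFO stack ops fails the sequential spec
one such order, op1, op2, op3, breaks at step 2 where op2 pop() → empty is illegal
one such order, op1, op3, op2, breaks at step 2 where op3 pop() → empty is illegal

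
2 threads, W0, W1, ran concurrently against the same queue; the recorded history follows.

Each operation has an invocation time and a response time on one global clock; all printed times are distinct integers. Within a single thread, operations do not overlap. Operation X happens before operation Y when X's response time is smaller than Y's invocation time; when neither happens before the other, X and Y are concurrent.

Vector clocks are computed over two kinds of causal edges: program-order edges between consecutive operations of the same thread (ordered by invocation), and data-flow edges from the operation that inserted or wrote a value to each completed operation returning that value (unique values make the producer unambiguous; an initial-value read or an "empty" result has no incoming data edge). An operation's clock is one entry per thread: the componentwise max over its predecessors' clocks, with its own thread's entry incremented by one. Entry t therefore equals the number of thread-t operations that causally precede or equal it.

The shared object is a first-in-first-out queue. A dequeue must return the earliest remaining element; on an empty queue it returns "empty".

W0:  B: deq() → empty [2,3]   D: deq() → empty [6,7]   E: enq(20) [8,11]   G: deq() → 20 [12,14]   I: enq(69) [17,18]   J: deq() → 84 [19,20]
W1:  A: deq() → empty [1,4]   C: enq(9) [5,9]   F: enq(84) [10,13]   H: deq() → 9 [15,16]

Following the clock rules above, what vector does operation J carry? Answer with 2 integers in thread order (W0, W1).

root op A, invoked 1: fresh clock plus W1's own tick → (0, 1)
root op B, invoked 2: fresh clock plus W0's own tick → (1, 0)
C (invocation 5): componentwise max over VC(A)=(0, 1), +1 at W1, giving (0, 2)
D (invocation 6): componentwise max over VC(B)=(1, 0), +1 at W0, giving (2, 0)
F (invocation 10): componentwise max over VC(C)=(0, 2), +1 at W1, giving (0, 3)
E (invocation 8): componentwise max over VC(D)=(2, 0), +1 at W0, giving (3, 0)
H (invocation 15): componentwise max over VC(C)=(0, 2), VC(F)=(0, 3), +1 at W1, giving (0, 4)
G (invocation 12): componentwise max over VC(E)=(3, 0), +1 at W0, giving (4, 0)
I (invocation 17): componentwise max over VC(G)=(4, 0), +1 at W0, giving (5, 0)
J (invocation 19): componentwise max over VC(F)=(0, 3), VC(I)=(5, 0), +1 at W0, giving (6, 3)
target: VC(J) = (6, 3)

(6, 3)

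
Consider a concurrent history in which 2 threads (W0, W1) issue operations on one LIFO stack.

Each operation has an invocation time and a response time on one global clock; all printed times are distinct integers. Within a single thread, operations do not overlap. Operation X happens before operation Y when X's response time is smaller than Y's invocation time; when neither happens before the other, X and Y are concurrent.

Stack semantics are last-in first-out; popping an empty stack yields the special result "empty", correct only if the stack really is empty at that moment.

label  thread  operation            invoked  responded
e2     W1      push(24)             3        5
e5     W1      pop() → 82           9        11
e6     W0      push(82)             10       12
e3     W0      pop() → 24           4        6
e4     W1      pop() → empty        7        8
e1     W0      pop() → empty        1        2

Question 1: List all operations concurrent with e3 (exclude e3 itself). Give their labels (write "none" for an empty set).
Answer: e2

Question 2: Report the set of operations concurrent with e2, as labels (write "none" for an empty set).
Answer: e3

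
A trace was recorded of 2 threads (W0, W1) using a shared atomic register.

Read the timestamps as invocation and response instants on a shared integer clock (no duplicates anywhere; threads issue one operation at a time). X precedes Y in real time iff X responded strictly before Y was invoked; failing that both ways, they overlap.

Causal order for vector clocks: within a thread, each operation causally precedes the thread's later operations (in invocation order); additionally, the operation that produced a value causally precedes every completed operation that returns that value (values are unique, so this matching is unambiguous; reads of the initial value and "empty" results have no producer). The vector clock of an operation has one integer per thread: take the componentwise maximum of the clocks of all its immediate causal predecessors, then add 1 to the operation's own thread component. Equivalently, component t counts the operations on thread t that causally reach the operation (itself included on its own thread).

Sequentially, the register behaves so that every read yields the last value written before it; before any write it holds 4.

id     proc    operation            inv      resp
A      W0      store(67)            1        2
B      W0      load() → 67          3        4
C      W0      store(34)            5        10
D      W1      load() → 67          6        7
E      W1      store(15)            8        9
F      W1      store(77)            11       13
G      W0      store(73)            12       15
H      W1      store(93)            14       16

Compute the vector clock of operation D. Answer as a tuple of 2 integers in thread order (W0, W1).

root op A, invoked 1: fresh clock plus W0's own tick → (1, 0)
D, invoked 6, takes VC(A)=(1, 0) under max, adds 1 for W1 → (1, 1)
B, invoked 3, takes VC(A)=(1, 0) under max, adds 1 for W0 → (2, 0)
E, invoked 8, takes VC(D)=(1, 1) under max, adds 1 for W1 → (1, 2)
C, invoked 5, takes VC(B)=(2, 0) under max, adds 1 for W0 → (3, 0)
F, invoked 11, takes VC(E)=(1, 2) under max, adds 1 for W1 → (1, 3)
G, invoked 12, takes VC(C)=(3, 0) under max, adds 1 for W0 → (4, 0)
H, invoked 14, takes VC(F)=(1, 3) under max, adds 1 for W1 → (1, 4)
target: VC(D) = (1, 1)

(1, 1)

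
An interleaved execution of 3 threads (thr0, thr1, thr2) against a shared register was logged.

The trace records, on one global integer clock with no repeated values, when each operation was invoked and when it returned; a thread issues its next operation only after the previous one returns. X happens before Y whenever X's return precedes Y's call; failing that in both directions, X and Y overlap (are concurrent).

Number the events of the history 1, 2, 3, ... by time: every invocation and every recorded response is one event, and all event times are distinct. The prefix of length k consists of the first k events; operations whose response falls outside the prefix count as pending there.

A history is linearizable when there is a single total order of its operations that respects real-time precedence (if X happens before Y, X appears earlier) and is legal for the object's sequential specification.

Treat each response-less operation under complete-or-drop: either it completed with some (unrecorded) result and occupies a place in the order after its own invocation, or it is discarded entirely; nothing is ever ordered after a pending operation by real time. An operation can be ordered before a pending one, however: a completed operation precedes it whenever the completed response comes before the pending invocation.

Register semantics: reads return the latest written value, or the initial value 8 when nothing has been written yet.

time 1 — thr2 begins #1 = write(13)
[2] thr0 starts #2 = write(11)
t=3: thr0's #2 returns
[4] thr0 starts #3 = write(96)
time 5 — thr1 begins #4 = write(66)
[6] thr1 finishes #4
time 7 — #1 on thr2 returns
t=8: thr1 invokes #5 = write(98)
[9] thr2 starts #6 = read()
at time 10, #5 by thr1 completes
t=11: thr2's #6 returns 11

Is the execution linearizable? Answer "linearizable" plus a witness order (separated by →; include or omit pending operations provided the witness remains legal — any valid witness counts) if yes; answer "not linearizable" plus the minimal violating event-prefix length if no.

not linearizable — minimal violating prefix: 11 events

events 1..10 are fine; event 11 — the response of #6 at time 11 — makes the prefix non-linearizable
the 5 completed operations admit 6 real-time orders; each fails the register replay
no escape via the 1 pending operation (#3): every completion choice fails
for example #1, #2, #4, #5, #6 (pending dropped) fails at step 5: #6 read() → 11 is not legal there
for example #1, #2, #4, #6, #5 (pending dropped) fails at step 4: #6 read() → 11 is not legal there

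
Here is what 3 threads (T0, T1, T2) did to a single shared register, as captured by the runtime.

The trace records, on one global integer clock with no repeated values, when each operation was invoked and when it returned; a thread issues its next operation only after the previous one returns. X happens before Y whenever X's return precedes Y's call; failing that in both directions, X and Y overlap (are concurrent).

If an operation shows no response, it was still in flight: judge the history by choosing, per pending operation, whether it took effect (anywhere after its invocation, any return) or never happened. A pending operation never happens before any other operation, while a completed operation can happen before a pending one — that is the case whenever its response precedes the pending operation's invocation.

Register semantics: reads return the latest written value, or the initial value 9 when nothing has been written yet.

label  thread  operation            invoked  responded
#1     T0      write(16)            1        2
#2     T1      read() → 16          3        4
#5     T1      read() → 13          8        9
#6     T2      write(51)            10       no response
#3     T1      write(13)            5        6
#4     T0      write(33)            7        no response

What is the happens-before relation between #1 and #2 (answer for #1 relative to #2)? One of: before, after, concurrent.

before

#1 spans [1,2], #2 spans [3,4]
resp(#1)=2 < inv(#2)=3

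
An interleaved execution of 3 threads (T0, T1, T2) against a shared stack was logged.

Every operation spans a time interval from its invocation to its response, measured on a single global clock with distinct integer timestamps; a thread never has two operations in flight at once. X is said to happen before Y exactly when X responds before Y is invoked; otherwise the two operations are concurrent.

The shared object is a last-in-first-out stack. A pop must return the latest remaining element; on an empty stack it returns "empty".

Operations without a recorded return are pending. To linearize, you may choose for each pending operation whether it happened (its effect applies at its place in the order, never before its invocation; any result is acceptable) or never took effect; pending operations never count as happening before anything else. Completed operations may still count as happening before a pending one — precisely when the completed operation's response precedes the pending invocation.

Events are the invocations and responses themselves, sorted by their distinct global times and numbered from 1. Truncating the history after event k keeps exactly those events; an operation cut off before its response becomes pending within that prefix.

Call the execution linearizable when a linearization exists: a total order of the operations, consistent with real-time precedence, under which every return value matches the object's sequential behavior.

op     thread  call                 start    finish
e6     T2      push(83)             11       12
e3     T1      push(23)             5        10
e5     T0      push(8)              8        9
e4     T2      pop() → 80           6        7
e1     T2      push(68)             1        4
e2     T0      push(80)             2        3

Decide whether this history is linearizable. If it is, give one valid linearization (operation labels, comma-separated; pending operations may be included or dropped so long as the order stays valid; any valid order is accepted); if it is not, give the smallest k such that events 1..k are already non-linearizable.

linearizable — witness: e1, e2, e4, e3, e5, e6

step 1: e1 push(68) — stack <68>
step 2: e2 push(80) — stack <68,80>
step 3: e4 pop() → 80 — stack <68>
step 4: e3 push(23) — stack <68,23>
step 5: e5 push(8) — stack <68,23,8>
step 6: e6 push(83) — stack <68,23,8,83>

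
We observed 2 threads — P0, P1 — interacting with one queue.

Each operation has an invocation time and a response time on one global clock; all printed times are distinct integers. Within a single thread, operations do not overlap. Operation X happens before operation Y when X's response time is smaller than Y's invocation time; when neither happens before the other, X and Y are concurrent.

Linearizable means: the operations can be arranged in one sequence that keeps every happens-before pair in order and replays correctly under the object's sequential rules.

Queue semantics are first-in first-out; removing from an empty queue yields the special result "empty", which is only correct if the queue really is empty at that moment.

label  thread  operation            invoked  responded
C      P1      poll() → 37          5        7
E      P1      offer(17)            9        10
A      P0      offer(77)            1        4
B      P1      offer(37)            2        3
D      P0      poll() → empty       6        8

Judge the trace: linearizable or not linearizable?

through event 7 a valid linearization exists; event 8 (D responding at time 8) ends that
4 orders of the 4 completed queue ops respect real time; none is legal
for example A, B, C, D fails at step 3: C poll() → 37 is not legal there
for example A, B, D, C fails at step 3: D poll() → empty is not legal there

not linearizable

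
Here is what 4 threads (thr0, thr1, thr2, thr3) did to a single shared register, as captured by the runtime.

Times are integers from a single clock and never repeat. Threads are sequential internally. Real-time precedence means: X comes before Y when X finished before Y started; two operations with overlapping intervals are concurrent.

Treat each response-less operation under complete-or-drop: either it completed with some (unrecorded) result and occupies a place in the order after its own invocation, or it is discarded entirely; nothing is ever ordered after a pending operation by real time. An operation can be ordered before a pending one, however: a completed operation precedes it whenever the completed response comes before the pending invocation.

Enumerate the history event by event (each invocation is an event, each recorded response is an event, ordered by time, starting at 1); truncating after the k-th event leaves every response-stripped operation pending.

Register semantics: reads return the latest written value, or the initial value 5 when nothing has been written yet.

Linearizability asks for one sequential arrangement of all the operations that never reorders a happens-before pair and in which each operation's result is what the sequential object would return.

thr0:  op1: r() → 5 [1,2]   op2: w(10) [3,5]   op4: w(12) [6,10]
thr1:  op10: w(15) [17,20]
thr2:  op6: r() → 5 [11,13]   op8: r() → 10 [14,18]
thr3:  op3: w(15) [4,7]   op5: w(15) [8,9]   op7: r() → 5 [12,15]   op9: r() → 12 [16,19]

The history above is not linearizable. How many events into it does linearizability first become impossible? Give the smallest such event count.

a valid linearization of events 1..12 exists, for instance op1, op2, op3, op4, op5:
1. op1 r() → 5, leaving value 5
2. op2 w(10), leaving value 10
3. op3 w(15), leaving value 15
4. op4 w(12), leaving value 12
5. op5 w(15), leaving value 15
event 13 — op6's response, time 13 — after it, nothing linearizes
completion choices over the 1 pending operation (op7) were checked; none helps
e.g. op1, op2, op3, op4, op5, op6 (pending dropped): illegal at step 6, since op6 r() → 5 cannot apply there
e.g. op1, op2, op3, op5, op4, op6 (pending dropped): illegal at step 6, since op6 r() → 5 cannot apply there

13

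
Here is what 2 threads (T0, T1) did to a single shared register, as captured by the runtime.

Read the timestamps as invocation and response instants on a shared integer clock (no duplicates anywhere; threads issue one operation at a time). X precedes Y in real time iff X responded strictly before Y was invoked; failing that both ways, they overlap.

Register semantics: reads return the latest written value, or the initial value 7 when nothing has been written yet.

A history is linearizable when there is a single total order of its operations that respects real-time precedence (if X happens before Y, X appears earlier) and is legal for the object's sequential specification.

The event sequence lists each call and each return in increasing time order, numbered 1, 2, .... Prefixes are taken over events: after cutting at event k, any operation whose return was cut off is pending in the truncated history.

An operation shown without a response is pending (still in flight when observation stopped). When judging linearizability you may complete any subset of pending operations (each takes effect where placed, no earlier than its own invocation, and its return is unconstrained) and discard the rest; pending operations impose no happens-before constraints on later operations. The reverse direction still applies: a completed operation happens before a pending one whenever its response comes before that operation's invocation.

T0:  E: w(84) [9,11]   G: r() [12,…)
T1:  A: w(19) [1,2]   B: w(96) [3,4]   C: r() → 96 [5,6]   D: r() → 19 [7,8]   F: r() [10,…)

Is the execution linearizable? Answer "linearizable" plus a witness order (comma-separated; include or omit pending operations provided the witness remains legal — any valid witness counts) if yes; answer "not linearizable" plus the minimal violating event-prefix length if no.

events 1..7 are fine; event 8 — the response of D at time 8 — makes the prefix non-linearizable
the completed operations (4 total) allow one real-time order; the register replay rejects it
one such order, A, B, C, D, breaks at step 4 where D r() → 19 is illegal

not linearizable — minimal violating prefix: 8 events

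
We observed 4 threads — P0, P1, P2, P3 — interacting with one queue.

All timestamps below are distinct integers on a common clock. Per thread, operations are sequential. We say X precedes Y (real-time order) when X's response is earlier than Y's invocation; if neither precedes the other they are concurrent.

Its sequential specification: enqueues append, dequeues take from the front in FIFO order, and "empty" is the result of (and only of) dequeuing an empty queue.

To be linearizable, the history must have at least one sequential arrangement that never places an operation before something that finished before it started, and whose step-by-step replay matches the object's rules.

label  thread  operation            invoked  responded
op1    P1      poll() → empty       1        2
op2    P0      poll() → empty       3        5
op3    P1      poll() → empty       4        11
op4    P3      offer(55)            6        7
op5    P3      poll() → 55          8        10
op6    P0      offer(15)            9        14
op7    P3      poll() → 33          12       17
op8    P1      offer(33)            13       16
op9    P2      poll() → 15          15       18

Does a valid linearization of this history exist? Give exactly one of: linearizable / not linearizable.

linearizable

witness order: op1, op2, op3, op4, op5, op6, op8, op9, op7
step 1: op1 poll() → empty — queue <>
step 2: op2 poll() → empty — queue <>
step 3: op3 poll() → empty — queue <>
step 4: op4 offer(55) — queue <55>
step 5: op5 poll() → 55 — queue <>
step 6: op6 offer(15) — queue <15>
step 7: op8 offer(33) — queue <15,33>
step 8: op9 poll() → 15 — queue <33>
step 9: op7 poll() → 33 — queue <>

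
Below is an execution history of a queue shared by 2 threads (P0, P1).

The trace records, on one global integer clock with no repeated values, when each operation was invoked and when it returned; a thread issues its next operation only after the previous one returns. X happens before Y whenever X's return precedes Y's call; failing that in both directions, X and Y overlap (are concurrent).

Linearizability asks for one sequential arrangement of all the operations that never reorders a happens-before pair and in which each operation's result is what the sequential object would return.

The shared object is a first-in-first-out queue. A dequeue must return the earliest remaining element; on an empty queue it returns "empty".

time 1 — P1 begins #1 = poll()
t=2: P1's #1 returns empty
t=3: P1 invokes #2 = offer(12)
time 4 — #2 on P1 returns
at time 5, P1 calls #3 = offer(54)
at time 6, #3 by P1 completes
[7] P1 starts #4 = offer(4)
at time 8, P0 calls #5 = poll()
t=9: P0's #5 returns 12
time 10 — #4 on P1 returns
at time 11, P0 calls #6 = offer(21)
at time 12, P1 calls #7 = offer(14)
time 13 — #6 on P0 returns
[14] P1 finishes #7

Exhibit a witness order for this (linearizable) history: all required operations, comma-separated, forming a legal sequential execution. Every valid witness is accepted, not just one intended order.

#1, #2, #3, #4, #5, #6, #7

after step 1 (#1 poll() → empty): queue <>
after step 2 (#2 offer(12)): queue <12>
after step 3 (#3 offer(54)): queue <12,54>
after step 4 (#4 offer(4)): queue <12,54,4>
after step 5 (#5 poll() → 12): queue <54,4>
after step 6 (#6 offer(21)): queue <54,4,21>
after step 7 (#7 offer(14)): queue <54,4,21,14>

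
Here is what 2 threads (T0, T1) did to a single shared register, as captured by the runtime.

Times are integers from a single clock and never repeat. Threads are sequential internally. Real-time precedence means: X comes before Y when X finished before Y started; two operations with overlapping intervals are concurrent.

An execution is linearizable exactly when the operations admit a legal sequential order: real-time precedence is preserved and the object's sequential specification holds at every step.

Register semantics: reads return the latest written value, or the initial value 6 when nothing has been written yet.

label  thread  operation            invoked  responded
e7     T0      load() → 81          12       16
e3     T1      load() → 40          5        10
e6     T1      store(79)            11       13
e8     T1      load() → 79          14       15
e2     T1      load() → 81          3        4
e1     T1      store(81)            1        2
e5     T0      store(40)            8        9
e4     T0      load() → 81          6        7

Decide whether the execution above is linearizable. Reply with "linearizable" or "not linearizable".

through event 15 a valid linearization exists; event 16 (e7 responding at time 16) ends that
real-time-consistent orders of the 8 completed operations: 9 — all fail the register replay
take e1, e2, e3, e4, e5, e6, e7, e8: step 3 already fails, because e3 load() → 40 cannot occur there
take e1, e2, e3, e4, e5, e6, e8, e7: step 3 already fails, because e3 load() → 40 cannot occur there

not linearizable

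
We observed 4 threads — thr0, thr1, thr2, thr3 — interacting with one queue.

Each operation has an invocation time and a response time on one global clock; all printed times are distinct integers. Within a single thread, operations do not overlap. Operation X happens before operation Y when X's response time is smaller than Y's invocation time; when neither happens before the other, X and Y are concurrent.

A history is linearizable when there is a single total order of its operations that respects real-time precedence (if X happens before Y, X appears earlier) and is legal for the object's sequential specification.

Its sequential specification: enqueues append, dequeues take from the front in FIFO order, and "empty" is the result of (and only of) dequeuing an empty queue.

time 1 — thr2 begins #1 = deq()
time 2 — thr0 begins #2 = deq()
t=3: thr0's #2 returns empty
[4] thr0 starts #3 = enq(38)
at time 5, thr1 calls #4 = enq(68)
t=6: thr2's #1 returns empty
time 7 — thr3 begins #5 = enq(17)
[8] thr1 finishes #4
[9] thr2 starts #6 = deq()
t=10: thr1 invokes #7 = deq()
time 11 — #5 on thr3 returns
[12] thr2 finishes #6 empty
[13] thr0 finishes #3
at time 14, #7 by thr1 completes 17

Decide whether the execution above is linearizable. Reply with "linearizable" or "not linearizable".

already the first 14 events (up to #7's response at time 14) admit no linearization; the first 13 still do
the 7 completed operations admit 124 real-time orders; each fails the queue replay
for example #1, #2, #3, #4, #5, #6, #7 fails at step 6: #6 deq() → empty is not legal there
for example #1, #2, #3, #4, #5, #7, #6 fails at step 6: #7 deq() → 17 is not legal there

not linearizable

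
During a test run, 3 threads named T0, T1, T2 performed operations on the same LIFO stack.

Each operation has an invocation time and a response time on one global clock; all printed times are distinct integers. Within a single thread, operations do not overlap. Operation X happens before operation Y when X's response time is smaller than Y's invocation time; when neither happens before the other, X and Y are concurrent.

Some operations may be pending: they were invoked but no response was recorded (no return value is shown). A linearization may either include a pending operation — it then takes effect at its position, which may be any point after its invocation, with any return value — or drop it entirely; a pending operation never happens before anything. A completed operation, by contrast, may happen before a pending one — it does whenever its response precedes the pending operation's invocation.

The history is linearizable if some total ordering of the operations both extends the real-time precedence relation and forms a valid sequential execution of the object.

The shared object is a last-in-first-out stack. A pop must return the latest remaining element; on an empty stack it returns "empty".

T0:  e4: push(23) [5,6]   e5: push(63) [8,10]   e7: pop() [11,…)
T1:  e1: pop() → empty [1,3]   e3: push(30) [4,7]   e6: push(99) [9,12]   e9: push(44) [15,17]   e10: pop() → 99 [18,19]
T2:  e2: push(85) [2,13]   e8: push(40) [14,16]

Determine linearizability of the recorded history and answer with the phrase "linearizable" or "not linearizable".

not linearizable

prefix check: 1..18 passes, 1..19 fails once e10's time-19 response joins
the 9 completed operations admit 48 real-time orders; each fails the LIFO stack replay
completion choices over the 1 pending operation (e7) were checked; none helps
sample order e1, e2, e3, e4, e5, e6, e8, e9, e10 (pending dropped) stalls at step 9 — e10 pop() → 99 has no legal effect
sample order e1, e2, e3, e4, e5, e6, e9, e8, e10 (pending dropped) stalls at step 9 — e10 pop() → 99 has no legal effect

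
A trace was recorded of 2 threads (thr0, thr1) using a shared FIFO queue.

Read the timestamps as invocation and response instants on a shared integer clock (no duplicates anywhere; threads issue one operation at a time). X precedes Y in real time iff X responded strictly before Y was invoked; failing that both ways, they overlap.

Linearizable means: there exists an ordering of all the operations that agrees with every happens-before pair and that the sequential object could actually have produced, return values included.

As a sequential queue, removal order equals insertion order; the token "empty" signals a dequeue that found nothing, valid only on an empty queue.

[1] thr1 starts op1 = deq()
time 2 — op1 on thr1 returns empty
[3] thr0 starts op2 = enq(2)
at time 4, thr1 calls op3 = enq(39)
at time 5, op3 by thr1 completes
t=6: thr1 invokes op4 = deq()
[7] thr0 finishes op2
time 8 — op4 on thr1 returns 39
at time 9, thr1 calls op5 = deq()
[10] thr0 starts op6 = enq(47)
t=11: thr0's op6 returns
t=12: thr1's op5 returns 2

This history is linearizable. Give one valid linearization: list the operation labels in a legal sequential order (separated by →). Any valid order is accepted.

after step 1 (op1 deq() → empty): queue <>
after step 2 (op3 enq(39)): queue <39>
after step 3 (op2 enq(2)): queue <39,2>
after step 4 (op4 deq() → 39): queue <2>
after step 5 (op5 deq() → 2): queue <>
after step 6 (op6 enq(47)): queue <47>

op1 → op3 → op2 → op4 → op5 → op6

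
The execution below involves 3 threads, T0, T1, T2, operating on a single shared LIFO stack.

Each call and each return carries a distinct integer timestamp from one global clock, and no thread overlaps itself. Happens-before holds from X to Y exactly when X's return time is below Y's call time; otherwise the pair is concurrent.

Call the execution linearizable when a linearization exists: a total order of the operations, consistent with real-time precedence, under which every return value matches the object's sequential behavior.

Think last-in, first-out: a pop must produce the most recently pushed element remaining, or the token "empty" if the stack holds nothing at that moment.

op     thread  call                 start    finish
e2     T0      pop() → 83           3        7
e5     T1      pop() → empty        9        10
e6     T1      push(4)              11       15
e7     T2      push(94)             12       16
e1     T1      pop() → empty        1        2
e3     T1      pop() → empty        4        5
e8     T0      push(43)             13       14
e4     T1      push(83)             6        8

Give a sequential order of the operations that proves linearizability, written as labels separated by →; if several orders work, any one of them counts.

1. e1 pop() → empty, leaving stack <>
2. e3 pop() → empty, leaving stack <>
3. e4 push(83), leaving stack <83>
4. e2 pop() → 83, leaving stack <>
5. e5 pop() → empty, leaving stack <>
6. e6 push(4), leaving stack <4>
7. e7 push(94), leaving stack <4,94>
8. e8 push(43), leaving stack <4,94,43>

e1 → e3 → e4 → e2 → e5 → e6 → e7 → e8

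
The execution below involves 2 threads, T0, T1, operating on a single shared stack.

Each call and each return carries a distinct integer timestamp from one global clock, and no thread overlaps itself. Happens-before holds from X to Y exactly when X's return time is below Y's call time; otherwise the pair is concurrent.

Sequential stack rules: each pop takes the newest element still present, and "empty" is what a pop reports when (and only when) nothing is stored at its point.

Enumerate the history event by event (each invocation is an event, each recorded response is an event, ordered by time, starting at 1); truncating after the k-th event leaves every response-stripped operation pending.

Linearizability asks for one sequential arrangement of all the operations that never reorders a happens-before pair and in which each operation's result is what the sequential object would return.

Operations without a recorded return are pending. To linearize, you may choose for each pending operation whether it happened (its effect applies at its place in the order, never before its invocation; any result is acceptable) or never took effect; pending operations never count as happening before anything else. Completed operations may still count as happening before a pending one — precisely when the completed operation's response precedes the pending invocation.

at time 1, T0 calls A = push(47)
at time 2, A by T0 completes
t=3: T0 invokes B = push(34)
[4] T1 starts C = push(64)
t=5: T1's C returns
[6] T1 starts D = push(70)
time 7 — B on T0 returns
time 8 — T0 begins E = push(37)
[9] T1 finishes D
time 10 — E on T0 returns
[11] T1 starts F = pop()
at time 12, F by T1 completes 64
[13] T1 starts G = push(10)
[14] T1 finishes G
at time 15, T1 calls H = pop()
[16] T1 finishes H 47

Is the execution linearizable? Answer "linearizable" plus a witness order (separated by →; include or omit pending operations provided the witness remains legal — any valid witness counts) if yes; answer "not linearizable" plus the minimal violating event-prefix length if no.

not linearizable — minimal violating prefix: 12 events

events 1..11 are fine; event 12 — the response of F at time 12 — makes the prefix non-linearizable
the 6 completed operations admit 5 real-time orders; each fails the stack replay
one such order, A, B, C, D, E, F, breaks at step 6 where F pop() → 64 is illegal
one such order, A, B, C, E, D, F, breaks at step 6 where F pop() → 64 is illegal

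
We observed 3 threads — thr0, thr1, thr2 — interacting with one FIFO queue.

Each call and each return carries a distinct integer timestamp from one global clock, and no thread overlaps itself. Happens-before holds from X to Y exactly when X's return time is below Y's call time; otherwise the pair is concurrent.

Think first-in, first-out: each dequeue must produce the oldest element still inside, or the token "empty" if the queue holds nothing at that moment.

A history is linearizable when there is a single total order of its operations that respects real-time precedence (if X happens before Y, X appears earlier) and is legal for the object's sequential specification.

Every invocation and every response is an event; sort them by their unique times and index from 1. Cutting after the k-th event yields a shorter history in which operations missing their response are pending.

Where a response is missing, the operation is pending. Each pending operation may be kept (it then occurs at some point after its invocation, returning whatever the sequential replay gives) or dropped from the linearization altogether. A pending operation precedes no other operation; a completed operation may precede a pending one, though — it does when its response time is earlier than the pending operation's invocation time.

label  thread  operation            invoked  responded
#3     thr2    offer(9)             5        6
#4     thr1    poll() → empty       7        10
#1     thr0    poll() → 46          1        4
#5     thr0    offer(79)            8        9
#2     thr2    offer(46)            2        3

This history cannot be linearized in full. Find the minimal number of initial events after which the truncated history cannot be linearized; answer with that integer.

10

a valid linearization of events 1..9 exists, for instance #2, #1, #3, #4, #5:
after step 1 (#2 offer(46)): queue <46>
after step 2 (#1 poll() → 46): queue <>
after step 3 (#3 offer(9)): queue <9>
after step 4 (#4 poll() (pending, included)): queue <>
after step 5 (#5 offer(79)): queue <79>
once event 10 joins (#4's response, time 10), exhaustive search finds no witness
take #1, #2, #3, #4, #5: step 1 already fails, because #1 poll() → 46 cannot occur there
take #1, #2, #3, #5, #4: step 1 already fails, because #1 poll() → 46 cannot occur there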